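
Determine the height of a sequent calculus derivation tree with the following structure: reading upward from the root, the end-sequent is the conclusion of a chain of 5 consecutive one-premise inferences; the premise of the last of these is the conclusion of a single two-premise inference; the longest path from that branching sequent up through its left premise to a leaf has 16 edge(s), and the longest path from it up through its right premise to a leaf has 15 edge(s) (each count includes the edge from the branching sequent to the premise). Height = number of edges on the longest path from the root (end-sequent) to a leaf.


Longest path through the left premise: 16 edges (measured from the branching sequent)
Longest path through the right premise: 15 edges
Height of the subtree rooted at the branching sequent: max(16, 15) = 16
The branching sequent sits 5 edges above the root (the chain of one-premise inferences), so height = 16 + 5 = 21

21


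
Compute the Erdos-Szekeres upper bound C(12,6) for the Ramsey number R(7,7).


R(7,7) <= C(7+7-2, 7-1) = C(12, 6)
C(12, 6) = 12! / (6! * 6!)
= 924

924


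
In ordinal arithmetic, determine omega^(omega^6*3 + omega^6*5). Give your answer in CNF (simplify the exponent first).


omega^(omega^6*3 + omega^6*5):
Both terms of the exponent have the same exponent 6, so they merge: omega^6*3 + omega^6*5 = omega^6*(3+5) = omega^6*8.
omega raised to a CNF ordinal is a single CNF term: Result = omega^(omega^6*8)

omega^(omega^6*8)


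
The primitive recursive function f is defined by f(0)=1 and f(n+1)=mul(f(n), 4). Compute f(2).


f(0) = 1
f(1) = mul(f(0), 4) = mul(1, 4) = 4
f(2) = mul(f(1), 4) = mul(4, 4) = 16


16


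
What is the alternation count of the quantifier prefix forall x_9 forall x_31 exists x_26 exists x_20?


Walk the prefix and count type changes:
  position 1: forall -> forall
  position 2: forall -> exists <-- alternation
  position 3: exists -> exists
Total alternations = 1

1


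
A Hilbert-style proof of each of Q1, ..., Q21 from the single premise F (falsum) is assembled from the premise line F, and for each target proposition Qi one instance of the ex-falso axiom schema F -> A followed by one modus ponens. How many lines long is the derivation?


Ex falso, line by line:
- 1 premise line (F)
- 21 targets, each needing 1 axiom instance (F -> Qi) + 1 MP = 2 lines: 2 * 21 = 42
Total = 1 + 42 = 43 lines.

43


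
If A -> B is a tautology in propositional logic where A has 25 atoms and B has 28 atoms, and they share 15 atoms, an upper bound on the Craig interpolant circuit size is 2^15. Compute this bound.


Shared atoms = 15
Craig interpolant size bound = 2^15
= 32768

32768


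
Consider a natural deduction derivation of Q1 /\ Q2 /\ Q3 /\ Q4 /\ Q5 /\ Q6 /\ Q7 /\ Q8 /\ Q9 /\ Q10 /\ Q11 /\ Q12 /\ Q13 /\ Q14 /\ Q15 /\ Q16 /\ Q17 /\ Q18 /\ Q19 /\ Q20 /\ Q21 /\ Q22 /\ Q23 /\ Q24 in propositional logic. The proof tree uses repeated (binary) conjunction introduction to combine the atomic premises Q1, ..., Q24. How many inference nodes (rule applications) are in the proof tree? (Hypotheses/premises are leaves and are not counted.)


The target conjunction has 24 conjuncts, i.e. 23 binary /\ connectives.
Each conjunction-intro joins two pieces, so 24 atoms require 24-1 = 23 applications.
Total inference nodes = 23

23


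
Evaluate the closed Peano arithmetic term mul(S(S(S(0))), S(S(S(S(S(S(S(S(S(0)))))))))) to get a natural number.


mul(S^3(0), S^9(0)):
S^3(0) = 3
S^9(0) = 9
3 * 9 = 27

27


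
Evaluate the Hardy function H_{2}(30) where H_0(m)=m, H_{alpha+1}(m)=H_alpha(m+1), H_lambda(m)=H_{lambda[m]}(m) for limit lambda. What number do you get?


H_2(30):
For finite ordinals k, H_k(n) = n + k (each successor step adds 1).
H_2(30) = 30 + 2 = 32

32


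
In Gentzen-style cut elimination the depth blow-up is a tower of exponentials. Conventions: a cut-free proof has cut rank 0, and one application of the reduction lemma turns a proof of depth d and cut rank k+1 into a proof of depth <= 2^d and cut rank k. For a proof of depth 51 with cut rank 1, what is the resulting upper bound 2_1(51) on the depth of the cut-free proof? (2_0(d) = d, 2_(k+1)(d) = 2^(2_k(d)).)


Each rank reduction sends depth d to at most 2^d; cut rank r needs r reductions.
2_0(51) = 51
2_1(51) = 2^51 = 2251799813685248
Cut-free depth bound = 2251799813685248

2251799813685248


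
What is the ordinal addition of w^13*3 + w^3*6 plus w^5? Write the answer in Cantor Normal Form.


Ordinal addition (w^13*3 + w^3*6) + w^5:
alpha's leading term has exponent 13 > beta's exponent 5, so it survives.
alpha's tail term has exponent 3 < beta's exponent 5, so it is absorbed by beta.
In ordinal addition, any term followed by a strictly larger-exponent term is absorbed.
Result = w^13*3 + w^5

w^13*3 + w^5


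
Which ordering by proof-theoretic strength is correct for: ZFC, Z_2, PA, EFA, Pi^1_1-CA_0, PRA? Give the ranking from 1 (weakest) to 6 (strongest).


Ordering by consistency strength:
1. EFA
2. PRA
3. PA
4. Pi^1_1-CA_0
5. Z_2
6. ZFC


ZFC=6, Z_2=5, PA=3, EFA=1, Pi^1_1-CA_0=4, PRA=2


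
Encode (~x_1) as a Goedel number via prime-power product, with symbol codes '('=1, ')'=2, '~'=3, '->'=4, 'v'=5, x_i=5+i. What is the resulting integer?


Formula: (~x_1)
Symbol codes: [1, 3, 6, 2]
Primes: [2, 3, 5, 7]
p_1^1 = 2^1 = 2
p_2^3 = 3^3 = 27
p_3^6 = 5^6 = 15625
p_4^2 = 7^2 = 49
Product = 41343750

41343750


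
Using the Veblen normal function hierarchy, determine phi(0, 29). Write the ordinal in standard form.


phi(0, 29):
phi(0, beta) = omega^beta by definition.
phi(0, 29) = omega^29

omega^29


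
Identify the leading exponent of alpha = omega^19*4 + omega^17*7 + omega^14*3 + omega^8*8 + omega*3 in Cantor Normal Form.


CNF: omega^19*4 + omega^17*7 + omega^14*3 + omega^8*8 + omega*3
The leading term is omega^19*4, which has exponent 19.

19


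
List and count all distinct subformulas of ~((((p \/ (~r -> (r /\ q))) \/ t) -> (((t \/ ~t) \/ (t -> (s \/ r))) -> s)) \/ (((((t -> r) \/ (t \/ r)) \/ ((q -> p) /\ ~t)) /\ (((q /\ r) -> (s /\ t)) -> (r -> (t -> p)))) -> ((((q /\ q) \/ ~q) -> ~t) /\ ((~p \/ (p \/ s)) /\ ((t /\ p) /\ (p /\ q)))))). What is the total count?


Formula: ~((((p \/ (~r -> (r /\ q))) \/ t) -> (((t \/ ~t) \/ (t -> (s \/ r))) -> s)) \/ (((((t -> r) \/ (t \/ r)) \/ ((q -> p) /\ ~t)) /\ (((q /\ r) -> (s /\ t)) -> (r -> (t -> p)))) -> ((((q /\ q) \/ ~q) -> ~t) /\ ((~p \/ (p \/ s)) /\ ((t /\ p) /\ (p /\ q))))))
Subformulas found:
  1. r
  2. p
  3. q
  4. s
  5. t
  6. ~t
  7. ~p
  8. ~r
  9. ~q
  10. (t \/ r)
  11. (p /\ q)
  12. (q /\ q)
  13. (q -> p)
  14. (s /\ t)
  15. (t /\ p)
  16. (s \/ r)
  17. (q /\ r)
  18. (r /\ q)
  19. (p \/ s)
  20. (t -> p)
  21. (t -> r)
  22. (t \/ ~t)
  23. (r -> (t -> p))
  24. (t -> (s \/ r))
  25. ((q -> p) /\ ~t)
  26. (~p \/ (p \/ s))
  27. (~r -> (r /\ q))
  28. ((q /\ q) \/ ~q)
  29. ((t -> r) \/ (t \/ r))
  30. ((t /\ p) /\ (p /\ q))
  31. ((q /\ r) -> (s /\ t))
  32. (p \/ (~r -> (r /\ q)))
  33. (((q /\ q) \/ ~q) -> ~t)
  34. ((t \/ ~t) \/ (t -> (s \/ r)))
  35. ((p \/ (~r -> (r /\ q))) \/ t)
  36. (((t \/ ~t) \/ (t -> (s \/ r))) -> s)
  37. (((q /\ r) -> (s /\ t)) -> (r -> (t -> p)))
  38. (((t -> r) \/ (t \/ r)) \/ ((q -> p) /\ ~t))
  39. ((~p \/ (p \/ s)) /\ ((t /\ p) /\ (p /\ q)))
  40. (((p \/ (~r -> (r /\ q))) \/ t) -> (((t \/ ~t) \/ (t -> (s \/ r))) -> s))
  41. ((((q /\ q) \/ ~q) -> ~t) /\ ((~p \/ (p \/ s)) /\ ((t /\ p) /\ (p /\ q))))
  42. ((((t -> r) \/ (t \/ r)) \/ ((q -> p) /\ ~t)) /\ (((q /\ r) -> (s /\ t)) -> (r -> (t -> p))))
  43. (((((t -> r) \/ (t \/ r)) \/ ((q -> p) /\ ~t)) /\ (((q /\ r) -> (s /\ t)) -> (r -> (t -> p)))) -> ((((q /\ q) \/ ~q) -> ~t) /\ ((~p \/ (p \/ s)) /\ ((t /\ p) /\ (p /\ q)))))
  44. ((((p \/ (~r -> (r /\ q))) \/ t) -> (((t \/ ~t) \/ (t -> (s \/ r))) -> s)) \/ (((((t -> r) \/ (t \/ r)) \/ ((q -> p) /\ ~t)) /\ (((q /\ r) -> (s /\ t)) -> (r -> (t -> p)))) -> ((((q /\ q) \/ ~q) -> ~t) /\ ((~p \/ (p \/ s)) /\ ((t /\ p) /\ (p /\ q))))))
  45. ~((((p \/ (~r -> (r /\ q))) \/ t) -> (((t \/ ~t) \/ (t -> (s \/ r))) -> s)) \/ (((((t -> r) \/ (t \/ r)) \/ ((q -> p) /\ ~t)) /\ (((q /\ r) -> (s /\ t)) -> (r -> (t -> p)))) -> ((((q /\ q) \/ ~q) -> ~t) /\ ((~p \/ (p \/ s)) /\ ((t /\ p) /\ (p /\ q))))))
Total distinct subformulas = 45

45


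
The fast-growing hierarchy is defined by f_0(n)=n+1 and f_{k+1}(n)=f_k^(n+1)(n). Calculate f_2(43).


f_2(43) = f_1^44(43)
f_1(m) = 2m + 1.
Iterating: f_1^k(n) = 2^k*(n+1) - 1.
f_2(43) = 2^44*(43+1) - 1 = 17592186044416*44 - 1 = 774056185954303

774056185954303


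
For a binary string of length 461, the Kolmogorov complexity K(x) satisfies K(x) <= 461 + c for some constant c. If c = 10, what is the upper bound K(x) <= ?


K(x) <= |x| + c = 461 + 10 = 471

471


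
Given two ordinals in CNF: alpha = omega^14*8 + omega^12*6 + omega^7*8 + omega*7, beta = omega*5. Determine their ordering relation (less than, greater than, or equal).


Compare term by term from highest exponent:
alpha = omega^14*8 + omega^12*6 + omega^7*8 + omega*7
beta = omega*5
Term 1: alpha has omega^14*8, beta has omega^1*5
Term 2: alpha has omega^12*6, beta has omega^0*0
Term 3: alpha has omega^7*8, beta has omega^0*0
Term 4: alpha has omega^1*7, beta has omega^0*0
Result: alpha > beta

alpha > beta


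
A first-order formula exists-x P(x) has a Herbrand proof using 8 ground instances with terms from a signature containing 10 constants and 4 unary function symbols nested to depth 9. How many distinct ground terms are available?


Herbrand terms by depth:
Depth 0: 10 constants
Depth 1: 40 new terms (running total: 50)
Depth 2: 160 new terms (running total: 210)
Depth 3: 640 new terms (running total: 850)
Depth 4: 2560 new terms (running total: 3410)
Depth 5: 10240 new terms (running total: 13650)
Depth 6: 40960 new terms (running total: 54610)
Depth 7: 163840 new terms (running total: 218450)
Depth 8: 655360 new terms (running total: 873810)
Depth 9: 2621440 new terms (running total: 3495250)
Total distinct ground terms = 3495250

3495250


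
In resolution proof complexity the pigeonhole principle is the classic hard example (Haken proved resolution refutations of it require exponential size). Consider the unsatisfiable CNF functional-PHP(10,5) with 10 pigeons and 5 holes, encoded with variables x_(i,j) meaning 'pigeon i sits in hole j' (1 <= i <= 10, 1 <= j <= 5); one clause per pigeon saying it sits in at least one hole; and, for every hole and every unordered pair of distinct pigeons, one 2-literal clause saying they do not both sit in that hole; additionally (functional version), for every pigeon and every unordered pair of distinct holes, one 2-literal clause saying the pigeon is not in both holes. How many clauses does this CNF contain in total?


functional-PHP(10,5): 10 pigeons, 5 holes, 10*5 = 50 variables.
- pigeon clauses: one per pigeon -> 10 clauses
- hole clauses: 5 holes * C(10,2) = 5 * 45 -> 225 clauses
- functional clauses: 10 pigeons * C(5,2) = 10 * 10 -> 100 clauses
Total clauses = 10 + 225 + 100 = 335

335


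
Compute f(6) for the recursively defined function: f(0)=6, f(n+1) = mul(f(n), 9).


f(0) = 6
f(1) = mul(f(0), 9) = mul(6, 9) = 54
f(2) = mul(f(1), 9) = mul(54, 9) = 486
f(3) = mul(f(2), 9) = mul(486, 9) = 4374
f(4) = mul(f(3), 9) = mul(4374, 9) = 39366
f(5) = mul(f(4), 9) = mul(39366, 9) = 354294
f(6) = mul(f(5), 9) = mul(354294, 9) = 3188646


3188646


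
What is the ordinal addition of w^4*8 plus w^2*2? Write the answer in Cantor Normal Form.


Ordinal addition w^4*8 + w^2*2:
Leading exponent of alpha (4) > leading exponent of beta (2).
Since alpha's term has higher exponent than beta's leading term,
the sum is simply alpha followed by beta.
Result = w^4*8 + w^2*2

w^4*8 + w^2*2


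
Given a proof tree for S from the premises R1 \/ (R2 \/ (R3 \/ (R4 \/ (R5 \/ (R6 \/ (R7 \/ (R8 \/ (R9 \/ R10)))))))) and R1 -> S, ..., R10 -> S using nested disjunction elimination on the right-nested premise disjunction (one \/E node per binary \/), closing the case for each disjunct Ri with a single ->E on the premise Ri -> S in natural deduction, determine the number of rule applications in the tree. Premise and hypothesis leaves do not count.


The premise R1 \/ (R2 \/ (R3 \/ (R4 \/ (R5 \/ (R6 \/ (R7 \/ (R8 \/ (R9 \/ R10)))))))) contains 10 disjuncts, hence 9 binary \/ connectives.
- Each binary \/ is eliminated once: 9 \/E nodes.
- Each of the 10 cases Ri derives S by one ->E with Ri -> S: 10 ->E nodes.
Total = 9 + 10 = 19

19


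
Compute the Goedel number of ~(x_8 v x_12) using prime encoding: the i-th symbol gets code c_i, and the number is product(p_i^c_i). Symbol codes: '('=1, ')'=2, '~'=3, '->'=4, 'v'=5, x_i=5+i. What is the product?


Formula: ~(x_8 v x_12)
Symbol codes: [3, 1, 13, 5, 17, 2]
Primes: [2, 3, 5, 7, 11, 13]
p_1^3 = 2^3 = 8
p_2^1 = 3^1 = 3
p_3^13 = 5^13 = 1220703125
p_4^5 = 7^5 = 16807
p_5^17 = 11^17 = 505447028499293771
p_6^2 = 13^2 = 169
Product = 42060443764157506029910927734375000

42060443764157506029910927734375000


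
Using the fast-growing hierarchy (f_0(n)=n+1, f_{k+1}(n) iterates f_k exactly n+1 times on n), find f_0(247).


f_0(247) = 247 + 1 = 248

248


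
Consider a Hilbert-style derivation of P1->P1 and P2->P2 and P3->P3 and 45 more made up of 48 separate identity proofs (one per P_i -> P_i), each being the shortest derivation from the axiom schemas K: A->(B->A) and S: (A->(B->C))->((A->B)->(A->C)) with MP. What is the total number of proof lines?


The shortest proof of A->A from K and S in the Hilbert calculus has exactly 5 lines:
(1) K instance A->((A->A)->A), (2) S instance, (3) MP on 1,2, (4) K instance A->(A->A), (5) MP on 3,4.
For 48 independent identities: 48 * 5 = 240 lines total.

240


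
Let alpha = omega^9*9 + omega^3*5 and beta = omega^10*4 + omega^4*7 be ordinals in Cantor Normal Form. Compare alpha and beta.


Compare term by term from highest exponent:
alpha = omega^9*9 + omega^3*5
beta = omega^10*4 + omega^4*7
Term 1: alpha has omega^9*9, beta has omega^10*4
Term 2: alpha has omega^3*5, beta has omega^4*7
Result: alpha < beta

alpha < beta


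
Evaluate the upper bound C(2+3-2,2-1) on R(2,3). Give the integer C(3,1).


R(2,3) <= C(2+3-2, 2-1) = C(3, 1)
C(3, 1) = 3! / (1! * 2!)
= 3

3


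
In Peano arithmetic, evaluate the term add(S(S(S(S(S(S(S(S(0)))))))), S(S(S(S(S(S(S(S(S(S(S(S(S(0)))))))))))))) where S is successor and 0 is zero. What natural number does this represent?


add(S^8(0), S^13(0)):
S^8(0) = 8
S^13(0) = 13
8 + 13 = 21

21


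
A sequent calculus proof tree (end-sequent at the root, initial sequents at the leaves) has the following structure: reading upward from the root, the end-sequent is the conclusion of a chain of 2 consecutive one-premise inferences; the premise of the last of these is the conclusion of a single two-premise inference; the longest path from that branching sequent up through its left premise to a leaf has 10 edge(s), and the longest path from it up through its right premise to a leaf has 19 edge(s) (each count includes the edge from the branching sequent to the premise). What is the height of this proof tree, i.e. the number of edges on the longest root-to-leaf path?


Longest path through the left premise: 10 edges (measured from the branching sequent)
Longest path through the right premise: 19 edges
Height of the subtree rooted at the branching sequent: max(10, 19) = 19
The branching sequent sits 2 edges above the root (the chain of one-premise inferences), so height = 19 + 2 = 21

21


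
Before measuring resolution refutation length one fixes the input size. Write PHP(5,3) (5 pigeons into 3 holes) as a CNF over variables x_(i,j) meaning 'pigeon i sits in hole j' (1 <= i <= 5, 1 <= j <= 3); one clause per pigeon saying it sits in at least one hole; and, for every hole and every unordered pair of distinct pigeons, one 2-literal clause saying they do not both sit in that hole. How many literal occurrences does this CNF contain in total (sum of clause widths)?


PHP(5,3): 5 pigeons, 3 holes, 5*3 = 15 variables.
- pigeon clauses: one per pigeon -> 5 clauses of width 3 -> 15 literals
- hole clauses: 3 holes * C(5,2) = 3 * 10 -> 30 clauses of width 2 -> 60 literals
Total literal occurrences = 15 + 60 = 75

75


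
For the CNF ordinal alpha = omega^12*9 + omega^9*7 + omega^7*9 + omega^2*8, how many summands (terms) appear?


CNF: omega^12*9 + omega^9*7 + omega^7*9 + omega^2*8
Count the summands separated by '+':
  term 1: omega^12*9
  term 2: omega^9*7
  term 3: omega^7*9
  term 4: omega^2*8
Total terms = 4

4


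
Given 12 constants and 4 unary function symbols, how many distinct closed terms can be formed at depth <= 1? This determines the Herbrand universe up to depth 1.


Herbrand terms by depth:
Depth 0: 12 constants
Depth 1: 48 new terms (running total: 60)
Total distinct ground terms = 60

60


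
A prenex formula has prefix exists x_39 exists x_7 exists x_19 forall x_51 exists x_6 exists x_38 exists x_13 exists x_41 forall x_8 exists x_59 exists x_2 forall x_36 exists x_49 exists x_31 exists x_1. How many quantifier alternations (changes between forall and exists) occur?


Walk the prefix and count type changes:
  position 1: exists -> exists
  position 2: exists -> exists
  position 3: exists -> forall <-- alternation
  position 4: forall -> exists <-- alternation
  position 5: exists -> exists
  position 6: exists -> exists
  position 7: exists -> exists
  position 8: exists -> forall <-- alternation
  position 9: forall -> exists <-- alternation
  position 10: exists -> exists
  position 11: exists -> forall <-- alternation
  position 12: forall -> exists <-- alternation
  position 13: exists -> exists
  position 14: exists -> exists
Total alternations = 6

6


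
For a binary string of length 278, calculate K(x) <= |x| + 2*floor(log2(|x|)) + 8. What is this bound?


floor(log2(278)) = 8
2 * 8 = 16
K(x) <= 278 + 16 + 8 = 302

302


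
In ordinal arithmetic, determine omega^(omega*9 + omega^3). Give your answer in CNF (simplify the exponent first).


omega^(omega*9 + omega^3):
In ordinal addition a term is absorbed by a following term of strictly larger exponent: 1 < 3, so omega*9 + omega^3 = omega^3.
omega raised to a CNF ordinal is a single CNF term: Result = omega^(omega^3)

omega^(omega^3)


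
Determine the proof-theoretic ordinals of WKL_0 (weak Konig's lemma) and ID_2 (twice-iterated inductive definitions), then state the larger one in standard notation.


Proof-theoretic ordinal of WKL_0 (weak Konig's lemma): omega^omega
Proof-theoretic ordinal of ID_2 (twice-iterated inductive definitions): psi_0(epsilon_{Omega_2+1})
Comparing: omega^omega < psi_0(epsilon_{Omega_2+1}).
The larger ordinal is psi_0(epsilon_{Omega_2+1}) (from ID_2 (twice-iterated inductive definitions)).

psi_0(epsilon_{Omega_2+1})


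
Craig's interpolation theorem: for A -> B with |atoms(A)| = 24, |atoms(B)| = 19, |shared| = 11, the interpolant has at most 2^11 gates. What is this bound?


Shared atoms = 11
Craig interpolant size bound = 2^11
= 2048

2048


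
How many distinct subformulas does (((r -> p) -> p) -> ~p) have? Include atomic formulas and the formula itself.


Formula: (((r -> p) -> p) -> ~p)
Subformulas found:
  1. r
  2. p
  3. ~p
  4. (r -> p)
  5. ((r -> p) -> p)
  6. (((r -> p) -> p) -> ~p)
Total distinct subformulas = 6

6


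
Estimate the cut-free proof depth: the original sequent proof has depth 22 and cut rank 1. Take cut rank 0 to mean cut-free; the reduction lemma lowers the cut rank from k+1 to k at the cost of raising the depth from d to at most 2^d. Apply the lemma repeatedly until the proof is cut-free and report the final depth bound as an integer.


Each rank reduction sends depth d to at most 2^d; cut rank r needs r reductions.
2_0(22) = 22
2_1(22) = 2^22 = 4194304
Cut-free depth bound = 4194304

4194304


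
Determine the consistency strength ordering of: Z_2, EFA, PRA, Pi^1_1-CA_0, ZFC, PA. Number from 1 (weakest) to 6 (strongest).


Ordering by consistency strength:
1. EFA
2. PRA
3. PA
4. Pi^1_1-CA_0
5. Z_2
6. ZFC


Z_2=5, EFA=1, PRA=2, Pi^1_1-CA_0=4, ZFC=6, PA=3


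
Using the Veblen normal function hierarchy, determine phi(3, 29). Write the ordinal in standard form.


phi(3, 29):
phi(3, beta) = eta_beta (the beta-th eta number, fixed point of zeta).
phi(3, 29) = eta_29

eta_29


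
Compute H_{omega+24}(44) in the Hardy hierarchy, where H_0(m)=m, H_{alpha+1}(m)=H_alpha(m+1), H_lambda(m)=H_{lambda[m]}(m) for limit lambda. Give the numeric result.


H_{omega+24}(44):
Unwind the 24 successor steps: H_{omega+24}(44) = H_omega(44+24) = H_omega(68).
H_omega(m) = H_m(m) = m + m = 2m.
Result = 2 * 68 = 136

136


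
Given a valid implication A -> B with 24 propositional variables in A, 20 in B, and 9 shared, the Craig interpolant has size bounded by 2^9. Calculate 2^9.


Shared atoms = 9
Craig interpolant size bound = 2^9
= 512

512


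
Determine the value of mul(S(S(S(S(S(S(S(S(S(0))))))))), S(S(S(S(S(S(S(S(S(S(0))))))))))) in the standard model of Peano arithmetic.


mul(S^9(0), S^10(0)):
S^9(0) = 9
S^10(0) = 10
9 * 10 = 90

90


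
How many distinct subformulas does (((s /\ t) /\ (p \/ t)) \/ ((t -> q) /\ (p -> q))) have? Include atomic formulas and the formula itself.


Formula: (((s /\ t) /\ (p \/ t)) \/ ((t -> q) /\ (p -> q)))
Subformulas found:
  1. q
  2. s
  3. t
  4. p
  5. (s /\ t)
  6. (p \/ t)
  7. (t -> q)
  8. (p -> q)
  9. ((t -> q) /\ (p -> q))
  10. ((s /\ t) /\ (p \/ t))
  11. (((s /\ t) /\ (p \/ t)) \/ ((t -> q) /\ (p -> q)))
Total distinct subformulas = 11

11


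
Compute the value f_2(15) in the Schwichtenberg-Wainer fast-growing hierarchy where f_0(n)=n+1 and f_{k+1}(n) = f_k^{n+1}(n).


f_2(15) = f_1^16(15)
f_1(m) = 2m + 1.
Iterating: f_1^k(n) = 2^k*(n+1) - 1.
f_2(15) = 2^16*(15+1) - 1 = 65536*16 - 1 = 1048575

1048575


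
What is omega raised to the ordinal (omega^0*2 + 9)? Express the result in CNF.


omega^(omega^0*2 + 9):
omega^0 = 1, so the exponent is 2 + 9 = 11 (finite ordinal addition).
Result = omega^11, already a single CNF term.

omega^11


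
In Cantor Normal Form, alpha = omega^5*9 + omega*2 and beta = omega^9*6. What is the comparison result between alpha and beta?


Compare term by term from highest exponent:
alpha = omega^5*9 + omega*2
beta = omega^9*6
Term 1: alpha has omega^5*9, beta has omega^9*6
Term 2: alpha has omega^1*2, beta has omega^0*0
Result: alpha < beta

alpha < beta


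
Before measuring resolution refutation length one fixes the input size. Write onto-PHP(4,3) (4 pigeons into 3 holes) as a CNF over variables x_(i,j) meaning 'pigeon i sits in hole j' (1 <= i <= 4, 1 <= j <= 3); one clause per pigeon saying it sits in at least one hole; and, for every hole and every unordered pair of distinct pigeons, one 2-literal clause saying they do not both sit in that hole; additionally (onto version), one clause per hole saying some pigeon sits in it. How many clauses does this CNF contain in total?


onto-PHP(4,3): 4 pigeons, 3 holes, 4*3 = 12 variables.
- pigeon clauses: one per pigeon -> 4 clauses
- hole clauses: 3 holes * C(4,2) = 3 * 6 -> 18 clauses
- onto clauses: one per hole -> 3 clauses
Total clauses = 4 + 18 + 3 = 25

25


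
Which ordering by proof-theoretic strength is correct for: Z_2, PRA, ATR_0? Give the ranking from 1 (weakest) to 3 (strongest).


Ordering by consistency strength:
1. PRA
2. ATR_0
3. Z_2


Z_2=3, PRA=1, ATR_0=2


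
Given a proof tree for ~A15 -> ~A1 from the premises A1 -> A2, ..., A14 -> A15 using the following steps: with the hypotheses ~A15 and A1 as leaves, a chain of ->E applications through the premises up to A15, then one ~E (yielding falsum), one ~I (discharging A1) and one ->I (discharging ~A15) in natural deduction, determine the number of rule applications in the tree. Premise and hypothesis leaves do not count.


From hypothesis A1, 14 ->E steps along the 14 premises yield A15.
~E with hypothesis ~A15 gives falsum (1 node); ~I discharging A1 gives ~A1 (1 node); ->I discharging ~A15 gives the goal (1 node).
Total = 14 + 3 = 17 inference nodes.

17


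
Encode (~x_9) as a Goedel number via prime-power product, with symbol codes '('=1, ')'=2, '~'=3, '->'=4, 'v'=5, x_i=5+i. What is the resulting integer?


Formula: (~x_9)
Symbol codes: [1, 3, 14, 2]
Primes: [2, 3, 5, 7]
p_1^1 = 2^1 = 2
p_2^3 = 3^3 = 27
p_3^14 = 5^14 = 6103515625
p_4^2 = 7^2 = 49
Product = 16149902343750

16149902343750


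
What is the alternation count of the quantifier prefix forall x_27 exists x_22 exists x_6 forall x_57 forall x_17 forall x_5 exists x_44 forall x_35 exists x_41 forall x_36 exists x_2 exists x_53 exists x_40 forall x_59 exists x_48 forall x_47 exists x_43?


Walk the prefix and count type changes:
  position 1: forall -> exists <-- alternation
  position 2: exists -> exists
  position 3: exists -> forall <-- alternation
  position 4: forall -> forall
  position 5: forall -> forall
  position 6: forall -> exists <-- alternation
  position 7: exists -> forall <-- alternation
  position 8: forall -> exists <-- alternation
  position 9: exists -> forall <-- alternation
  position 10: forall -> exists <-- alternation
  position 11: exists -> exists
  position 12: exists -> exists
  position 13: exists -> forall <-- alternation
  position 14: forall -> exists <-- alternation
  position 15: exists -> forall <-- alternation
  position 16: forall -> exists <-- alternation
Total alternations = 11

11


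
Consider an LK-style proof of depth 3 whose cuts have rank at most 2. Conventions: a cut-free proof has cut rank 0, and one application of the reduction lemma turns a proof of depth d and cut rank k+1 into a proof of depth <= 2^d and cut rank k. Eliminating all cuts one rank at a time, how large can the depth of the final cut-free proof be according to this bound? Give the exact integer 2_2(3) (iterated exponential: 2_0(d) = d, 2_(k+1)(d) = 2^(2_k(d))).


Each rank reduction sends depth d to at most 2^d; cut rank r needs r reductions.
2_0(3) = 3
2_1(3) = 2^3 = 8
2_2(3) = 2^8 = 256
Cut-free depth bound = 256

256


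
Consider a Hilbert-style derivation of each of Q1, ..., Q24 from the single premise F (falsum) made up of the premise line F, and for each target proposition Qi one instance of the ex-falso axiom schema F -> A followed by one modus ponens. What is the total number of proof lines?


Ex falso, line by line:
- 1 premise line (F)
- 24 targets, each needing 1 axiom instance (F -> Qi) + 1 MP = 2 lines: 2 * 24 = 48
Total = 1 + 48 = 49 lines.

49


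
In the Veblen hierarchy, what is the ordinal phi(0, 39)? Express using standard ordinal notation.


phi(0, 39):
phi(0, beta) = omega^beta by definition.
phi(0, 39) = omega^39

omega^39


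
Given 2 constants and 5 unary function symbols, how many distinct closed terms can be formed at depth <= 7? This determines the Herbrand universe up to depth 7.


Herbrand terms by depth:
Depth 0: 2 constants
Depth 1: 10 new terms (running total: 12)
Depth 2: 50 new terms (running total: 62)
Depth 3: 250 new terms (running total: 312)
Depth 4: 1250 new terms (running total: 1562)
Depth 5: 6250 new terms (running total: 7812)
Depth 6: 31250 new terms (running total: 39062)
Depth 7: 156250 new terms (running total: 195312)
Total distinct ground terms = 195312

195312


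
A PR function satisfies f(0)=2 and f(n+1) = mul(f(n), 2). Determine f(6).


f(0) = 2
f(1) = mul(f(0), 2) = mul(2, 2) = 4
f(2) = mul(f(1), 2) = mul(4, 2) = 8
f(3) = mul(f(2), 2) = mul(8, 2) = 16
f(4) = mul(f(3), 2) = mul(16, 2) = 32
f(5) = mul(f(4), 2) = mul(32, 2) = 64
f(6) = mul(f(5), 2) = mul(64, 2) = 128


128


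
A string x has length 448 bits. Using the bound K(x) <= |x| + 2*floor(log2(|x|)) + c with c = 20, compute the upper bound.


floor(log2(448)) = 8
2 * 8 = 16
K(x) <= 448 + 16 + 20 = 484

484


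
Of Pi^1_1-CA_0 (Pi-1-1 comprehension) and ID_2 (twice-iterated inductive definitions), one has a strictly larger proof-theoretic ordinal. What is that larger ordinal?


Proof-theoretic ordinal of Pi^1_1-CA_0 (Pi-1-1 comprehension): psi_0(Omega_omega)
Proof-theoretic ordinal of ID_2 (twice-iterated inductive definitions): psi_0(epsilon_{Omega_2+1})
Comparing: psi_0(epsilon_{Omega_2+1}) < psi_0(Omega_omega).
The larger ordinal is psi_0(Omega_omega) (from Pi^1_1-CA_0 (Pi-1-1 comprehension)).

psi_0(Omega_omega)


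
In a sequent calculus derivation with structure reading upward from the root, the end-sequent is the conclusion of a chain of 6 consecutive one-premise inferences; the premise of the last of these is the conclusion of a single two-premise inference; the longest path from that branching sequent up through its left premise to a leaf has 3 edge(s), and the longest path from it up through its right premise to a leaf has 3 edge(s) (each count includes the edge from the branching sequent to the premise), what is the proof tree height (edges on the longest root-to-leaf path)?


Longest path through the left premise: 3 edges (measured from the branching sequent)
Longest path through the right premise: 3 edges
Height of the subtree rooted at the branching sequent: max(3, 3) = 3
The branching sequent sits 6 edges above the root (the chain of one-premise inferences), so height = 3 + 6 = 9

9


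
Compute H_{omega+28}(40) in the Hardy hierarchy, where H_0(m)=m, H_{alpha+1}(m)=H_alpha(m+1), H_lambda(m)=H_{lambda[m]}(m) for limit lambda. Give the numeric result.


H_{omega+28}(40):
Unwind the 28 successor steps: H_{omega+28}(40) = H_omega(40+28) = H_omega(68).
H_omega(m) = H_m(m) = m + m = 2m.
Result = 2 * 68 = 136

136


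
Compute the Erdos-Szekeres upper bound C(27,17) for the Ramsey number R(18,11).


R(18,11) <= C(18+11-2, 18-1) = C(27, 17)
C(27, 17) = 27! / (17! * 10!)
= 8436285

8436285


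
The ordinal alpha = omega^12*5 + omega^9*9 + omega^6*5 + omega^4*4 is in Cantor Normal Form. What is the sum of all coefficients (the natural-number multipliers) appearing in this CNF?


CNF: omega^12*5 + omega^9*9 + omega^6*5 + omega^4*4
Coefficients: 5 + 9 + 5 + 4 = 23

23


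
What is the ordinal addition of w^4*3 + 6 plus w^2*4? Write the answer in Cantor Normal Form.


Ordinal addition (w^4*3 + 6) + w^2*4:
alpha's leading term has exponent 4 > beta's exponent 2, so it survives.
alpha's tail term has exponent 0 < beta's exponent 2, so it is absorbed by beta.
In ordinal addition, any term followed by a strictly larger-exponent term is absorbed.
Result = w^4*3 + w^2*4

w^4*3 + w^2*4


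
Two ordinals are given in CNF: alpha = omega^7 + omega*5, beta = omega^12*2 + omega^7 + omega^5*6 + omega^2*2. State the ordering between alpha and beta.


Compare term by term from highest exponent:
alpha = omega^7 + omega*5
beta = omega^12*2 + omega^7 + omega^5*6 + omega^2*2
Term 1: alpha has omega^7*1, beta has omega^12*2
Term 2: alpha has omega^1*5, beta has omega^7*1
Term 3: alpha has omega^0*0, beta has omega^5*6
Term 4: alpha has omega^0*0, beta has omega^2*2
Result: alpha < beta

alpha < beta


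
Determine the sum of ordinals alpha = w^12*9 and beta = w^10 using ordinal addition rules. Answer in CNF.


Ordinal addition w^12*9 + w^10:
Leading exponent of alpha (12) > leading exponent of beta (10).
Since alpha's term has higher exponent than beta's leading term,
the sum is simply alpha followed by beta.
Result = w^12*9 + w^10

w^12*9 + w^10


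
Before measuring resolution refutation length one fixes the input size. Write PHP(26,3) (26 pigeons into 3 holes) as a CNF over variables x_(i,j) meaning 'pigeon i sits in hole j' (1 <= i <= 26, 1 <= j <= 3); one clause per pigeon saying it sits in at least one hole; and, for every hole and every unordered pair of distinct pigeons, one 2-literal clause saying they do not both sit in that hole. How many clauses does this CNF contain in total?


PHP(26,3): 26 pigeons, 3 holes, 26*3 = 78 variables.
- pigeon clauses: one per pigeon -> 26 clauses
- hole clauses: 3 holes * C(26,2) = 3 * 325 -> 975 clauses
Total clauses = 26 + 975 = 1001

1001


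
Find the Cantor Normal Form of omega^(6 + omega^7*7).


omega^(6 + omega^7*7):
In ordinal addition a term is absorbed by a following term of strictly larger exponent: 0 < 7, so 6 + omega^7*7 = omega^7*7.
omega raised to a CNF ordinal is a single CNF term: Result = omega^(omega^7*7)

omega^(omega^7*7)


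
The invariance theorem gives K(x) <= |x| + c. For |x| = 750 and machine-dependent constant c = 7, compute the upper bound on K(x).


K(x) <= |x| + c = 750 + 7 = 757

757


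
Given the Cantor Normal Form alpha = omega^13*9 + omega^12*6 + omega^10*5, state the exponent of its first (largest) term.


CNF: omega^13*9 + omega^12*6 + omega^10*5
The leading term is omega^13*9, which has exponent 13.

13


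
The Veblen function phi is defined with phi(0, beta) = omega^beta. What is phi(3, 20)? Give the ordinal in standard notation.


phi(3, 20):
phi(3, beta) = eta_beta (the beta-th eta number, fixed point of zeta).
phi(3, 20) = eta_20

eta_20


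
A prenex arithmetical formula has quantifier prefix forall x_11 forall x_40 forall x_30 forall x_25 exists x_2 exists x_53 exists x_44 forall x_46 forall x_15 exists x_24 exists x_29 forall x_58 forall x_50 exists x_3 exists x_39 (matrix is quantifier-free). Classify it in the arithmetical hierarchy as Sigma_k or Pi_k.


Leading quantifier is forall, so the class is Pi.
Number of quantifier blocks = alternations + 1 = 5 + 1 = 6.
Classification: Pi_6

Pi_6


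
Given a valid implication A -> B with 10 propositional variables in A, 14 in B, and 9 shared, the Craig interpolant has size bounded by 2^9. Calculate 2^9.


Shared atoms = 9
Craig interpolant size bound = 2^9
= 512

512


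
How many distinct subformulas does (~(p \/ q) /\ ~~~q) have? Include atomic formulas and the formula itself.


Formula: (~(p \/ q) /\ ~~~q)
Subformulas found:
  1. q
  2. p
  3. ~q
  4. ~~q
  5. ~~~q
  6. (p \/ q)
  7. ~(p \/ q)
  8. (~(p \/ q) /\ ~~~q)
Total distinct subformulas = 8

8


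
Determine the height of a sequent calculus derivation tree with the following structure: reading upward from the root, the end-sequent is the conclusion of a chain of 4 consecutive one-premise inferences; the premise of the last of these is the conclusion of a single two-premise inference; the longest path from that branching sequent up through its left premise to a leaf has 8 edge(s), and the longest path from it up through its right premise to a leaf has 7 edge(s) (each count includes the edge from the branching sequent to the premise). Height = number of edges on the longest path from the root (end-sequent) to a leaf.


Longest path through the left premise: 8 edges (measured from the branching sequent)
Longest path through the right premise: 7 edges
Height of the subtree rooted at the branching sequent: max(8, 7) = 8
The branching sequent sits 4 edges above the root (the chain of one-premise inferences), so height = 8 + 4 = 12

12


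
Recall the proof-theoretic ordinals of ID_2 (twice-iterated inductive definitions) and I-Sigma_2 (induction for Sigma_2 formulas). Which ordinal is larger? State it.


Proof-theoretic ordinal of ID_2 (twice-iterated inductive definitions): psi_0(epsilon_{Omega_2+1})
Proof-theoretic ordinal of I-Sigma_2 (induction for Sigma_2 formulas): omega^(omega^omega)
Comparing: omega^(omega^omega) < psi_0(epsilon_{Omega_2+1}).
The larger ordinal is psi_0(epsilon_{Omega_2+1}) (from ID_2 (twice-iterated inductive definitions)).

psi_0(epsilon_{Omega_2+1})


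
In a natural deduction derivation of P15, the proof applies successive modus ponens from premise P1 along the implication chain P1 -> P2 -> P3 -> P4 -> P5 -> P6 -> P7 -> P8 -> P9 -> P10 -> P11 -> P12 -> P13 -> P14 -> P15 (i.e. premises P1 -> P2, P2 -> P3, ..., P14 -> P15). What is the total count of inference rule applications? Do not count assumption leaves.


We have a chain: P1 -> P2 -> P3 -> P4 -> P5 -> P6 -> P7 -> P8 -> P9 -> P10 -> P11 -> P12 -> P13 -> P14 -> P15.
Each modus ponens application produces the next variable.
The chain has 15 propositions, so 15-1 = 14 modus ponens steps.
Total inference nodes = 14

14


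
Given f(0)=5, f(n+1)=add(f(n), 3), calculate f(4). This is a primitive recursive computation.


f(0) = 5
f(1) = add(f(0), 3) = add(5, 3) = 8
f(2) = add(f(1), 3) = add(8, 3) = 11
f(3) = add(f(2), 3) = add(11, 3) = 14
f(4) = add(f(3), 3) = add(14, 3) = 17


17


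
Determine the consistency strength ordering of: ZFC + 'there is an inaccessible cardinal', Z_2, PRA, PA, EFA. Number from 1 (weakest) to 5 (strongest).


Ordering by consistency strength:
1. EFA
2. PRA
3. PA
4. Z_2
5. ZFC + 'there is an inaccessible cardinal'


ZFC + 'there is an inaccessible cardinal'=5, Z_2=4, PRA=2, PA=3, EFA=1


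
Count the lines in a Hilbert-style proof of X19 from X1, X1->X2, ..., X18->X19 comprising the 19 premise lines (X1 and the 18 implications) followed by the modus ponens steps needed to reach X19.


We have 19 premise lines: X1 and 18 implications.
Each implication is detached once by MP, giving 18 MP lines.
19 premise lines + 18 MP lines = 37 total lines.

37


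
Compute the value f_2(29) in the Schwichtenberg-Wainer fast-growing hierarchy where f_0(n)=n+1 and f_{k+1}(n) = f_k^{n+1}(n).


f_2(29) = f_1^30(29)
f_1(m) = 2m + 1.
Iterating: f_1^k(n) = 2^k*(n+1) - 1.
f_2(29) = 2^30*(29+1) - 1 = 1073741824*30 - 1 = 32212254719

32212254719


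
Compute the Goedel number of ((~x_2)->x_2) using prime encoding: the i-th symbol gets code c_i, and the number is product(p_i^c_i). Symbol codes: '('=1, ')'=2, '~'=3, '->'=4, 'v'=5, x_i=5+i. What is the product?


Formula: ((~x_2)->x_2)
Symbol codes: [1, 1, 3, 7, 2, 4, 7, 2]
Primes: [2, 3, 5, 7, 11, 13, 17, 19]
p_1^1 = 2^1 = 2
p_2^1 = 3^1 = 3
p_3^3 = 5^3 = 125
p_4^7 = 7^7 = 823543
p_5^2 = 11^2 = 121
p_6^4 = 13^4 = 28561
p_7^7 = 17^7 = 410338673
p_8^2 = 19^2 = 361
Product = 316195710919759268597249250

316195710919759268597249250


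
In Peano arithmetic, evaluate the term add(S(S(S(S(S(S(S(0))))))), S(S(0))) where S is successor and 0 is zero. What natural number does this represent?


add(S^7(0), S^2(0)):
S^7(0) = 7
S^2(0) = 2
7 + 2 = 9

9


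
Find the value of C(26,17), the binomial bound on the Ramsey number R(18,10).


R(18,10) <= C(18+10-2, 18-1) = C(26, 17)
C(26, 17) = 26! / (17! * 9!)
= 3124550

3124550


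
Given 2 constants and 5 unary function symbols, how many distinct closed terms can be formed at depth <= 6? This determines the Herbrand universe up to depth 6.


Herbrand terms by depth:
Depth 0: 2 constants
Depth 1: 10 new terms (running total: 12)
Depth 2: 50 new terms (running total: 62)
Depth 3: 250 new terms (running total: 312)
Depth 4: 1250 new terms (running total: 1562)
Depth 5: 6250 new terms (running total: 7812)
Depth 6: 31250 new terms (running total: 39062)
Total distinct ground terms = 39062

39062


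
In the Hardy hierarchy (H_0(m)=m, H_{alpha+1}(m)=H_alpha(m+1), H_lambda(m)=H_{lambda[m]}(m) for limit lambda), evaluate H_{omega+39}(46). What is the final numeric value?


H_{omega+39}(46):
Unwind the 39 successor steps: H_{omega+39}(46) = H_omega(46+39) = H_omega(85).
H_omega(m) = H_m(m) = m + m = 2m.
Result = 2 * 85 = 170

170


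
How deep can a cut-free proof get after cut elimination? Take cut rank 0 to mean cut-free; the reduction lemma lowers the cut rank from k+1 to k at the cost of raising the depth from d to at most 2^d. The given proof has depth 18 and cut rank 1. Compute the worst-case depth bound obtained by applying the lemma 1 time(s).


Each rank reduction sends depth d to at most 2^d; cut rank r needs r reductions.
2_0(18) = 18
2_1(18) = 2^18 = 262144
Cut-free depth bound = 262144

262144


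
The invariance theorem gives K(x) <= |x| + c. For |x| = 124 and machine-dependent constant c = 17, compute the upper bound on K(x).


K(x) <= |x| + c = 124 + 17 = 141

141


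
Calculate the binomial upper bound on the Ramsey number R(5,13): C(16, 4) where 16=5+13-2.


R(5,13) <= C(5+13-2, 5-1) = C(16, 4)
C(16, 4) = 16! / (4! * 12!)
= 1820

1820
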